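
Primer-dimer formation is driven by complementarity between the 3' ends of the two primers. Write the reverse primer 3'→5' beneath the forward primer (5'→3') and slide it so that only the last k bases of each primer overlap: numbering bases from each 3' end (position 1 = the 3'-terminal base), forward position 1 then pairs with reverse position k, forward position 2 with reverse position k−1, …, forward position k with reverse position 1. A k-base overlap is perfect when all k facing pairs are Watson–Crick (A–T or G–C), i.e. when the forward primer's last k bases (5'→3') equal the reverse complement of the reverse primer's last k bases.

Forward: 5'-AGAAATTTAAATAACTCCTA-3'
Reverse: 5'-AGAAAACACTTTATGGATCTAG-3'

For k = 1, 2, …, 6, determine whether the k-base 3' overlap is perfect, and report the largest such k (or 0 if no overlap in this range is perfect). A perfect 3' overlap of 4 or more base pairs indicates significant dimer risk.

Last 6 bases (5'→3') — forward …CTCCTA, reverse …ATCTAG.
Reverse complement of the reverse primer's last 6 bases: CTAGAT; its first k bases are the reverse complement of the reverse primer's last k bases, so a perfect k-base overlap needs the forward primer's last k bases to equal them.
Comparing (forward last k vs required): k=1: A vs C ✗; k=2: TA vs CT ✗; k=3: CTA vs CTA ✓; k=4: CCTA vs CTAG ✗; k=5: TCCTA vs CTAGA ✗; k=6: CTCCTA vs CTAGAT ✗.
Only k = 3 is perfect, so the longest perfect 3' overlap is 3.

Longest perfect overlap: 3 complementary base pairs; below the dimer-risk threshold (threshold 4).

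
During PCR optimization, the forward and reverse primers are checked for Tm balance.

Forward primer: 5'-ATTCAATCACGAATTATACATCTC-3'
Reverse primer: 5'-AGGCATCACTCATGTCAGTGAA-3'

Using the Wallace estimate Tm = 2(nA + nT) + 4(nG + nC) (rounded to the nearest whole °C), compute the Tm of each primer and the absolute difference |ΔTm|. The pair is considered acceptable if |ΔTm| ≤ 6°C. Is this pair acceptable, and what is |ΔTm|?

Forward: A=9 T=8 G=1 C=6 → Tm = 2·17 + 4·7 = 62°C.
Reverse: A=7 T=5 G=5 C=5 → Tm = 2·12 + 4·10 = 64°C.
|ΔTm| = |62 − 64| = 2°C, ≤ 6°C.

|ΔTm| = 2°C; the pair is acceptable.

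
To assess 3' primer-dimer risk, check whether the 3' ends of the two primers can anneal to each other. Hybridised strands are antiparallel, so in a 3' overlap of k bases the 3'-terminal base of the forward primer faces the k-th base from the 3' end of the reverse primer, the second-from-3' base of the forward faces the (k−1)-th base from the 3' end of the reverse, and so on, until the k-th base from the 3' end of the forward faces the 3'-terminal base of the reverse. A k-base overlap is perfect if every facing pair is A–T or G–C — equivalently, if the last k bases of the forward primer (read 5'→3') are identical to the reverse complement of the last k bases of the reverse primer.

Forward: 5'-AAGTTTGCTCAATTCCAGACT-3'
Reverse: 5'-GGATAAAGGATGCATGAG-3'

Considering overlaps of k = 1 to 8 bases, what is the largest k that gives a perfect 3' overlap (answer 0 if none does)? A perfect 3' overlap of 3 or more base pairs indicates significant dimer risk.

Longest perfect overlap: 2 complementary base pairs; below the dimer-risk threshold (threshold 3).

Last 8 bases (5'→3') — forward …TCCAGACT, reverse …TGCATGAG.
Reverse complement of the reverse primer's last 8 bases: CTCATGCA; its first k bases are the reverse complement of the reverse primer's last k bases, so a perfect k-base overlap needs the forward primer's last k bases to equal them.
Comparing (forward last k vs required): k=1: T vs C ✗; k=2: CT vs CT ✓; k=3: ACT vs CTC ✗; k=4: GACT vs CTCA ✗; k=5: AGACT vs CTCAT ✗; k=6: CAGACT vs CTCATG ✗; k=7: CCAGACT vs CTCATGC ✗; k=8: TCCAGACT vs CTCATGCA ✗.
Only k = 2 is perfect, so the longest perfect 3' overlap is 2.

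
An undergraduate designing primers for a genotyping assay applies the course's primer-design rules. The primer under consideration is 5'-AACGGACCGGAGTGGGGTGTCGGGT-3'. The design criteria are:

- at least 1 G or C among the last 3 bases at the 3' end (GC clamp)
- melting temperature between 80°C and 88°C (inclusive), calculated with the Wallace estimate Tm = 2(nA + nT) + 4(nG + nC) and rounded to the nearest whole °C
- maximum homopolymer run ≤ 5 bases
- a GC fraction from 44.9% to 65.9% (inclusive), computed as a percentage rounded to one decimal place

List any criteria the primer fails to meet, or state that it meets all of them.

Fails: GC content.

Base counts: A=4, T=4, G=13, C=4 (length 25).
GC clamp: 3' end GGT has 2 G/C ✓
Tm: Tm = 2·8 + 4·17 = 84°C ✓
homopolymer run: longest run = 4 ✓
GC content: GC 17/25 = 68.0%, outside 44.9–65.9% ✗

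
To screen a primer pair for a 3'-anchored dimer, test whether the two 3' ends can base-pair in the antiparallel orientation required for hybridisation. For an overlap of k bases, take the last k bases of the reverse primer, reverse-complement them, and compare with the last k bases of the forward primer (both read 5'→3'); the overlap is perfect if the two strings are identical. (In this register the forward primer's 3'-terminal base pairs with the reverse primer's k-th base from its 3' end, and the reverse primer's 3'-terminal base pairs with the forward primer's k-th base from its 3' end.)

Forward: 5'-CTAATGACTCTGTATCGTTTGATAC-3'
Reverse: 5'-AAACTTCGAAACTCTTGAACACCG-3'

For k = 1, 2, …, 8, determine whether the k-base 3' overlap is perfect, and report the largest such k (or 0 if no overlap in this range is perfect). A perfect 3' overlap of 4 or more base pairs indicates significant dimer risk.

Longest perfect overlap: 1 complementary base pair; below the dimer-risk threshold (threshold 4).

Last 8 bases (5'→3') — forward …TTTGATAC, reverse …GAACACCG.
Reverse complement of the reverse primer's last 8 bases: CGGTGTTC; its first k bases are the reverse complement of the reverse primer's last k bases, so a perfect k-base overlap needs the forward primer's last k bases to equal them.
Comparing (forward last k vs required): k=1: C vs C ✓; k=2: AC vs CG ✗; k=3: TAC vs CGG ✗; k=4: ATAC vs CGGT ✗; k=5: GATAC vs CGGTG ✗; k=6: TGATAC vs CGGTGT ✗; k=7: TTGATAC vs CGGTGTT ✗; k=8: TTTGATAC vs CGGTGTTC ✗.
Only k = 1 is perfect, so the longest perfect 3' overlap is 1.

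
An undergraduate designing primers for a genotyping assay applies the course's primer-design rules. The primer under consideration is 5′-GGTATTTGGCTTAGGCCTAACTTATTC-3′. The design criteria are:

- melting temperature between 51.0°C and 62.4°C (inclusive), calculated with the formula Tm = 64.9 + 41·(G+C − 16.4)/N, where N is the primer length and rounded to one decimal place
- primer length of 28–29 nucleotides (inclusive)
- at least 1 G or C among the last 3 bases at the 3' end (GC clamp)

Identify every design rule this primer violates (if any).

Base counts: A=5, T=11, G=6, C=5 (length 27).
Tm: Tm = 64.9 + 41·(11 − 16.4)/27 = 56.7°C ✓
length: length 27, outside 28–29 ✗
GC clamp: 3' end TTC has 1 G/C ✓

Fails: length.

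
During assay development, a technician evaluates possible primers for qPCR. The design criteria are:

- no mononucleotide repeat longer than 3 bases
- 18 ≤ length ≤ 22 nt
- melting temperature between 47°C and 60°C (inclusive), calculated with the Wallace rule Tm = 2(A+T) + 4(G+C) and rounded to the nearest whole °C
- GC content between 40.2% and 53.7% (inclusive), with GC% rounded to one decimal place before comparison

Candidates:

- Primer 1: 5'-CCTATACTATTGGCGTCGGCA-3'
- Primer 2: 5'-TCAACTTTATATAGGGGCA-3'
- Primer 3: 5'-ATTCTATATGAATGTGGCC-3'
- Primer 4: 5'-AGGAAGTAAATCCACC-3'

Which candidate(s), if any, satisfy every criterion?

None of the candidates satisfy all criteria.

Primer 1 (21 nt, A=4 T=6 G=5 C=6): longest run = 2 ✓; length 21 ✓; Tm = 2·10 + 4·11 = 64°C, outside 47–60°C ✗; GC 11/21 = 52.4% ✓ — fails.
Primer 2 (19 nt, A=6 T=6 G=4 C=3): longest run = 4, exceeds 3 ✗; length 19 ✓; Tm = 2·12 + 4·7 = 52°C ✓; GC 7/19 = 36.8%, outside 40.2–53.7% ✗ — fails.
Primer 3 (19 nt, A=5 T=7 G=4 C=3): longest run = 2 ✓; length 19 ✓; Tm = 2·12 + 4·7 = 52°C ✓; GC 7/19 = 36.8%, outside 40.2–53.7% ✗ — fails.
Primer 4 (16 nt, A=7 T=2 G=3 C=4): longest run = 3 ✓; length 16, outside 18–22 ✗; Tm = 2·9 + 4·7 = 46°C, outside 47–60°C ✗; GC 7/16 = 43.8% ✓ — fails.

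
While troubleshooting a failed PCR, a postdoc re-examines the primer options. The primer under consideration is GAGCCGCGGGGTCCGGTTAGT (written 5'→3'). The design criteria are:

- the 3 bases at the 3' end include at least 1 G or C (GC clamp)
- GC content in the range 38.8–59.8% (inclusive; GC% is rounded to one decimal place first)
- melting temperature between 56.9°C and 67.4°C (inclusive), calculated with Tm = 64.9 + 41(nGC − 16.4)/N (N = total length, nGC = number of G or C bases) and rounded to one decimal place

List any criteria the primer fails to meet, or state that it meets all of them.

Fails: GC content.

Base counts: A=2, T=4, G=10, C=5 (length 21).
GC clamp: 3' end AGT has 1 G/C ✓
GC content: GC 15/21 = 71.4%, outside 38.8–59.8% ✗
Tm: Tm = 64.9 + 41·(15 − 16.4)/21 = 62.2°C ✓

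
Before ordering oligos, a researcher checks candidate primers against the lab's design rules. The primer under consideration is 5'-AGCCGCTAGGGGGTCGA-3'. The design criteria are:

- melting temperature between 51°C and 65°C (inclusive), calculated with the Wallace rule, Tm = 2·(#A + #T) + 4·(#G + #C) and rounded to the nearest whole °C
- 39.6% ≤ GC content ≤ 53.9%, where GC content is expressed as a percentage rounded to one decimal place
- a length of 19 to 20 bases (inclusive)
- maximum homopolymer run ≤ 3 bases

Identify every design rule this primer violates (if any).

Base counts: A=3, T=2, G=8, C=4 (length 17).
Tm: Tm = 2·5 + 4·12 = 58°C ✓
GC content: GC 12/17 = 70.6%, outside 39.6–53.9% ✗
length: length 17, outside 19–20 ✗
homopolymer run: longest run = 5, exceeds 3 ✗

Fails: GC content, length, homopolymer run.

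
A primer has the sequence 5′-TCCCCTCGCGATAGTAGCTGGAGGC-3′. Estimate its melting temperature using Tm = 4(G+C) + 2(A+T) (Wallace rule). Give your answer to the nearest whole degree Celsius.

Base counts: A=4, T=5, G=8, C=8 (length 25).
Tm = 2·(4+5) + 4·(8+8) = 2·9 + 4·16 = 18 + 64 = 82°C.

82°C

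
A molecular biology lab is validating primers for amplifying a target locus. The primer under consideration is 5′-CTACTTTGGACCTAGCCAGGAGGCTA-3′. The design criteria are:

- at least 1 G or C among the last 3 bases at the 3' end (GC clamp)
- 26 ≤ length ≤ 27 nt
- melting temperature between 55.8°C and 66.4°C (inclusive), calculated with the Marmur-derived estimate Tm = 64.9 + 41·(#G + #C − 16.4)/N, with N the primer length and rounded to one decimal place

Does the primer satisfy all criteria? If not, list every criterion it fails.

Base counts: A=6, T=6, G=7, C=7 (length 26).
GC clamp: 3' end CTA has 1 G/C ✓
length: length 26 ✓
Tm: Tm = 64.9 + 41·(14 − 16.4)/26 = 61.1°C ✓

Meets all criteria.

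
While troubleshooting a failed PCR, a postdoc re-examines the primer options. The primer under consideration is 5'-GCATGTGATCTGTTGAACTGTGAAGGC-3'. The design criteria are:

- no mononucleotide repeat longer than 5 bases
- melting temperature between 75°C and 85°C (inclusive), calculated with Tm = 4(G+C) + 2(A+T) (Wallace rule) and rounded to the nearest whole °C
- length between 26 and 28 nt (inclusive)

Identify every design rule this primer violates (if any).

Base counts: A=6, T=8, G=9, C=4 (length 27).
homopolymer run: longest run = 2 ✓
Tm: Tm = 2·14 + 4·13 = 80°C ✓
length: length 27 ✓

Meets all criteria.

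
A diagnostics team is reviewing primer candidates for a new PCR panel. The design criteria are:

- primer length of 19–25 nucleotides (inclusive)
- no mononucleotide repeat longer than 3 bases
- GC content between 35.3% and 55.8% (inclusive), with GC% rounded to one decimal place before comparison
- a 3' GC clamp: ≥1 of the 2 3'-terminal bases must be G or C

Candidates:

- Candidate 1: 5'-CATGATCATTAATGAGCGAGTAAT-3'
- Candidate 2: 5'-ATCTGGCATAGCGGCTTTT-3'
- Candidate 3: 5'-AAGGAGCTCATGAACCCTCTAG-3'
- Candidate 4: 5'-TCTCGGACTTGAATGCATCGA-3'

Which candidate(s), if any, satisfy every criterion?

Candidate 1 (24 nt, A=9 T=7 G=5 C=3): length 24 ✓; longest run = 2 ✓; GC 8/24 = 33.3%, outside 35.3–55.8% ✗; 3' end AT has 0 G/C, need ≥1 ✗ — fails.
Candidate 2 (19 nt, A=3 T=7 G=5 C=4): length 19 ✓; longest run = 4, exceeds 3 ✗; GC 9/19 = 47.4% ✓; 3' end TT has 0 G/C, need ≥1 ✗ — fails.
Candidate 3 (22 nt, A=7 T=4 G=5 C=6): length 22 ✓; longest run = 3 ✓; GC 11/22 = 50.0% ✓; 3' end AG has 1 G/C ✓ — passes.
Candidate 4 (21 nt, A=5 T=6 G=5 C=5): length 21 ✓; longest run = 2 ✓; GC 10/21 = 47.6% ✓; 3' end GA has 1 G/C ✓ — passes.

Candidate 3 and Candidate 4.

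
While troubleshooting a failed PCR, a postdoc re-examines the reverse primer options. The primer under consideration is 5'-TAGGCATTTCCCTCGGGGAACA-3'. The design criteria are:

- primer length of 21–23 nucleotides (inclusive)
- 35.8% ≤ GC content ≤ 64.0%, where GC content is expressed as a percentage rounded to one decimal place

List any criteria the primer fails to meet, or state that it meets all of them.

Base counts: A=5, T=5, G=6, C=6 (length 22).
length: length 22 ✓
GC content: GC 12/22 = 54.5% ✓

Meets all criteria.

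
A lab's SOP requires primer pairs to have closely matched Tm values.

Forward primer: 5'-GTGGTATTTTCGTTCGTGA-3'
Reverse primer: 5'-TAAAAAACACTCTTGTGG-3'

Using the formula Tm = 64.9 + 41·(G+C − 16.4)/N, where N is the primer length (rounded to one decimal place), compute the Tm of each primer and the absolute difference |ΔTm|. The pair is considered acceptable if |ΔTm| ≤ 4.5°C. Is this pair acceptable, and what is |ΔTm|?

|ΔTm| = 5.6°C; the pair is not acceptable.

Forward: G+C = 8, N = 19 → Tm = 64.9 + 41·(8 − 16.4)/19 = 46.8°C.
Reverse: G+C = 6, N = 18 → Tm = 64.9 + 41·(6 − 16.4)/18 = 41.2°C.
|ΔTm| = |46.8 − 41.2| = 5.6°C, > 4.5°C.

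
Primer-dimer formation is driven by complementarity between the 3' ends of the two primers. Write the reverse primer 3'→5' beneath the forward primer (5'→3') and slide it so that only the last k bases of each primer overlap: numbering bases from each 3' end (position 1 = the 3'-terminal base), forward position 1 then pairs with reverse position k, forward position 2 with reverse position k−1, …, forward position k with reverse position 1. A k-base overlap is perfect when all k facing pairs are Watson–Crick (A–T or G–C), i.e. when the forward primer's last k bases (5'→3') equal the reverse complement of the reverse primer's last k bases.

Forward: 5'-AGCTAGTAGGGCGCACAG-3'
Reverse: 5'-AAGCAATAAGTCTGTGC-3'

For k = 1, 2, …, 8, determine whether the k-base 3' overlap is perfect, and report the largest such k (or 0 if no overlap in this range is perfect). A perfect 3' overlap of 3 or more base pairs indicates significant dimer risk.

Last 8 bases (5'→3') — forward …GCGCACAG, reverse …GTCTGTGC.
Reverse complement of the reverse primer's last 8 bases: GCACAGAC; its first k bases are the reverse complement of the reverse primer's last k bases, so a perfect k-base overlap needs the forward primer's last k bases to equal them.
Comparing (forward last k vs required): k=1: G vs G ✓; k=2: AG vs GC ✗; k=3: CAG vs GCA ✗; k=4: ACAG vs GCAC ✗; k=5: CACAG vs GCACA ✗; k=6: GCACAG vs GCACAG ✓; k=7: CGCACAG vs GCACAGA ✗; k=8: GCGCACAG vs GCACAGAC ✗.
Perfect overlaps at k = 1, 6; the largest is 6.

Longest perfect overlap: 6 complementary base pairs; significant dimer risk (threshold 3).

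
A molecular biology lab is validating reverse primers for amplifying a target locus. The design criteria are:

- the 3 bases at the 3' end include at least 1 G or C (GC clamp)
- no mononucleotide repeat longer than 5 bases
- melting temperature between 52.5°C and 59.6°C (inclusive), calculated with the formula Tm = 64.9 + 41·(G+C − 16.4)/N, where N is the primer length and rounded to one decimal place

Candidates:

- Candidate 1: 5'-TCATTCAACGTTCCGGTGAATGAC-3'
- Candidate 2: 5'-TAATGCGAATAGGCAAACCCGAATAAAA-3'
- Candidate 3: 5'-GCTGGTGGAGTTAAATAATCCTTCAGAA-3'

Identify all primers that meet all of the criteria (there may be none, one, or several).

Candidate 1 (24 nt, A=6 T=7 G=5 C=6): 3' end GAC has 2 G/C ✓; longest run = 2 ✓; Tm = 64.9 + 41·(11 − 16.4)/24 = 55.7°C ✓ — passes.
Candidate 2 (28 nt, A=14 T=4 G=5 C=5): 3' end AAA has 0 G/C, need ≥1 ✗; longest run = 4 ✓; Tm = 64.9 + 41·(10 − 16.4)/28 = 55.5°C ✓ — fails.
Candidate 3 (28 nt, A=9 T=8 G=7 C=4): 3' end GAA has 1 G/C ✓; longest run = 3 ✓; Tm = 64.9 + 41·(11 − 16.4)/28 = 57.0°C ✓ — passes.

Candidate 1 and Candidate 3.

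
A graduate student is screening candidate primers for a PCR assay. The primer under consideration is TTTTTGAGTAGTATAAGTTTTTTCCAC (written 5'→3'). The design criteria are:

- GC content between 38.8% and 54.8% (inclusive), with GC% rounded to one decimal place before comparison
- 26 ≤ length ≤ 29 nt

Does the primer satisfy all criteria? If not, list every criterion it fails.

Base counts: A=6, T=14, G=4, C=3 (length 27).
GC content: GC 7/27 = 25.9%, outside 38.8–54.8% ✗
length: length 27 ✓

Fails: GC content.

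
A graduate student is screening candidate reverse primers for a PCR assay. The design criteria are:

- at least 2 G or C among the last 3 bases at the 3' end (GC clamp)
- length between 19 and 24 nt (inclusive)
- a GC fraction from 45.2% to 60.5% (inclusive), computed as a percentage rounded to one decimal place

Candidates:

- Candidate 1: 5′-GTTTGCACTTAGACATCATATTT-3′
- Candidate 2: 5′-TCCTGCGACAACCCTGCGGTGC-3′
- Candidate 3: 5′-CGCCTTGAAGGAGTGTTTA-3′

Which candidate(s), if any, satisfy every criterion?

None of the candidates satisfy all criteria.

Candidate 1 (23 nt, A=6 T=10 G=3 C=4): 3' end TTT has 0 G/C, need ≥2 ✗; length 23 ✓; GC 7/23 = 30.4%, outside 45.2–60.5% ✗ — fails.
Candidate 2 (22 nt, A=3 T=4 G=6 C=9): 3' end TGC has 2 G/C ✓; length 22 ✓; GC 15/22 = 68.2%, outside 45.2–60.5% ✗ — fails.
Candidate 3 (19 nt, A=4 T=6 G=6 C=3): 3' end TTA has 0 G/C, need ≥2 ✗; length 19 ✓; GC 9/19 = 47.4% ✓ — fails.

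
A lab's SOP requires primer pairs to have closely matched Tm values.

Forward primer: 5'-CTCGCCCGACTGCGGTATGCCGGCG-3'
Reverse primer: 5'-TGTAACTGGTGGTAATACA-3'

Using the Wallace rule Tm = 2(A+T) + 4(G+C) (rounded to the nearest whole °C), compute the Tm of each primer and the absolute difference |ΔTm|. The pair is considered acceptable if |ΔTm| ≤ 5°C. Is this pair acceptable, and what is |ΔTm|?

|ΔTm| = 36°C; the pair is not acceptable.

Forward: A=2 T=4 G=9 C=10 → Tm = 2·6 + 4·19 = 88°C.
Reverse: A=6 T=6 G=5 C=2 → Tm = 2·12 + 4·7 = 52°C.
|ΔTm| = |88 − 52| = 36°C, > 5°C.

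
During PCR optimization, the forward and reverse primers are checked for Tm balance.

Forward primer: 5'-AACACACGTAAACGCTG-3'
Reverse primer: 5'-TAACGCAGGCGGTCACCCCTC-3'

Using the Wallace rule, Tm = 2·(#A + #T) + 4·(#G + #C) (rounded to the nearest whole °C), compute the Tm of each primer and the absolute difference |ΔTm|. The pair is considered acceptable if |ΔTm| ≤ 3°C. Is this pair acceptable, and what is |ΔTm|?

Forward: A=7 T=2 G=3 C=5 → Tm = 2·9 + 4·8 = 50°C.
Reverse: A=4 T=3 G=5 C=9 → Tm = 2·7 + 4·14 = 70°C.
|ΔTm| = |50 − 70| = 20°C, > 3°C.

|ΔTm| = 20°C; the pair is not acceptable.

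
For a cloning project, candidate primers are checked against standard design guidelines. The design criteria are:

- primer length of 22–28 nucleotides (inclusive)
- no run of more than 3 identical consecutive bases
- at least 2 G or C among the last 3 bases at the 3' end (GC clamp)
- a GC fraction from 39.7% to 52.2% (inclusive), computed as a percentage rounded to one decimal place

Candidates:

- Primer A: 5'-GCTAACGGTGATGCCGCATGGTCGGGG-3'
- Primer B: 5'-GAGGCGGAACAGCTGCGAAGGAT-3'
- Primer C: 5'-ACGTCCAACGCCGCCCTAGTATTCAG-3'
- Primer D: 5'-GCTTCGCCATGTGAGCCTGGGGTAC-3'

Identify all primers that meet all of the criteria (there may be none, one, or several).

Primer A (27 nt, A=4 T=5 G=12 C=6): length 27 ✓; longest run = 4, exceeds 3 ✗; 3' end GGG has 3 G/C ✓; GC 18/27 = 66.7%, outside 39.7–52.2% ✗ — fails.
Primer B (23 nt, A=7 T=2 G=10 C=4): length 23 ✓; longest run = 2 ✓; 3' end GAT has 1 G/C, need ≥2 ✗; GC 14/23 = 60.9%, outside 39.7–52.2% ✗ — fails.
Primer C (26 nt, A=6 T=5 G=5 C=10): length 26 ✓; longest run = 3 ✓; 3' end CAG has 2 G/C ✓; GC 15/26 = 57.7%, outside 39.7–52.2% ✗ — fails.
Primer D (25 nt, A=3 T=6 G=9 C=7): length 25 ✓; longest run = 4, exceeds 3 ✗; 3' end TAC has 1 G/C, need ≥2 ✗; GC 16/25 = 64.0%, outside 39.7–52.2% ✗ — fails.

None of the candidates satisfy all criteria.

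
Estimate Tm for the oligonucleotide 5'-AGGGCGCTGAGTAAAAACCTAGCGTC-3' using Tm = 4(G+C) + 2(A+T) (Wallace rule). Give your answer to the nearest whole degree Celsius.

Base counts: A=8, T=4, G=8, C=6 (length 26).
Tm = 2·(8+4) + 4·(8+6) = 2·12 + 4·14 = 24 + 56 = 80°C.

80°C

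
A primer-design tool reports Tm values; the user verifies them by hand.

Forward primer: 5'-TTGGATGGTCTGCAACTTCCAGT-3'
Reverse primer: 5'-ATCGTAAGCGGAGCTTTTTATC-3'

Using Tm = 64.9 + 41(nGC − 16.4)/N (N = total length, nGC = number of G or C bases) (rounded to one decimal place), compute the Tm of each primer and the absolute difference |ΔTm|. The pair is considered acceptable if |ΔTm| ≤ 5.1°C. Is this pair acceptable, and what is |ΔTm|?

|ΔTm| = 4.2°C; the pair is acceptable.

Forward: G+C = 11, N = 23 → Tm = 64.9 + 41·(11 − 16.4)/23 = 55.3°C.
Reverse: G+C = 9, N = 22 → Tm = 64.9 + 41·(9 − 16.4)/22 = 51.1°C.
|ΔTm| = |55.3 − 51.1| = 4.2°C, ≤ 5.1°C.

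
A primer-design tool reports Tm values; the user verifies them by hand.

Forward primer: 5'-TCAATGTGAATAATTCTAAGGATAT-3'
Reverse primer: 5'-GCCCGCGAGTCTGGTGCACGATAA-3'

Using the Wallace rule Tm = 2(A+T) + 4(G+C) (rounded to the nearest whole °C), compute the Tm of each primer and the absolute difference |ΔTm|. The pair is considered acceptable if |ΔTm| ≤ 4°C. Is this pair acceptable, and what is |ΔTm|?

Forward: A=10 T=9 G=4 C=2 → Tm = 2·19 + 4·6 = 62°C.
Reverse: A=5 T=4 G=8 C=7 → Tm = 2·9 + 4·15 = 78°C.
|ΔTm| = |62 − 78| = 16°C, > 4°C.

|ΔTm| = 16°C; the pair is not acceptable.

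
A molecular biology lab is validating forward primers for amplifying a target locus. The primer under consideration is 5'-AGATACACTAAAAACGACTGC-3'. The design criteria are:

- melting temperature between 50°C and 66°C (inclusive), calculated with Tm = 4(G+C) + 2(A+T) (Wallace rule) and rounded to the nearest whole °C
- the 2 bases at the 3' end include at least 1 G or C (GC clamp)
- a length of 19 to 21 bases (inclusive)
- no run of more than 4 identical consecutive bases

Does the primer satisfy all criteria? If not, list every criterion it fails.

Fails: homopolymer run.

Base counts: A=10, T=3, G=3, C=5 (length 21).
Tm: Tm = 2·13 + 4·8 = 58°C ✓
GC clamp: 3' end GC has 2 G/C ✓
length: length 21 ✓
homopolymer run: longest run = 5, exceeds 4 ✗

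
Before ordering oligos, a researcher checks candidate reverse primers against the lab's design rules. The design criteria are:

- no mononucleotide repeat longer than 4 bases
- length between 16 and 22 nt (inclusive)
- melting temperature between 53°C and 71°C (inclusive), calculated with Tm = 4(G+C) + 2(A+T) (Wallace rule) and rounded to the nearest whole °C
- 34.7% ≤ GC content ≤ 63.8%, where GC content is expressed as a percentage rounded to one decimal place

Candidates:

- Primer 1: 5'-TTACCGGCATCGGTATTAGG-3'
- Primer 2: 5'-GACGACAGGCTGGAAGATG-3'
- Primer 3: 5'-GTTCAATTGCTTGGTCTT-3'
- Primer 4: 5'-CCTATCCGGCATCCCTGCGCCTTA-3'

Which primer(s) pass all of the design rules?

Primer 1 and Primer 2.

Primer 1 (20 nt, A=4 T=6 G=6 C=4): longest run = 2 ✓; length 20 ✓; Tm = 2·10 + 4·10 = 60°C ✓; GC 10/20 = 50.0% ✓ — passes.
Primer 2 (19 nt, A=6 T=2 G=8 C=3): longest run = 2 ✓; length 19 ✓; Tm = 2·8 + 4·11 = 60°C ✓; GC 11/19 = 57.9% ✓ — passes.
Primer 3 (18 nt, A=2 T=9 G=4 C=3): longest run = 2 ✓; length 18 ✓; Tm = 2·11 + 4·7 = 50°C, outside 53–71°C ✗; GC 7/18 = 38.9% ✓ — fails.
Primer 4 (24 nt, A=3 T=6 G=4 C=11): longest run = 3 ✓; length 24, outside 16–22 ✗; Tm = 2·9 + 4·15 = 78°C, outside 53–71°C ✗; GC 15/24 = 62.5% ✓ — fails.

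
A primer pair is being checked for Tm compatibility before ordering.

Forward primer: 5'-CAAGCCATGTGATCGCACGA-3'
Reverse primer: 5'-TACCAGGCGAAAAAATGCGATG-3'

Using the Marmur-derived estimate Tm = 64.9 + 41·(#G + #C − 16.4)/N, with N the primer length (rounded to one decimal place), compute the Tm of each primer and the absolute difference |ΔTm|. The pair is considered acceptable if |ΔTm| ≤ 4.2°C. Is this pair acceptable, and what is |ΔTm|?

Forward: G+C = 11, N = 20 → Tm = 64.9 + 41·(11 − 16.4)/20 = 53.8°C.
Reverse: G+C = 10, N = 22 → Tm = 64.9 + 41·(10 − 16.4)/22 = 53.0°C.
|ΔTm| = |53.8 − 53.0| = 0.8°C, ≤ 4.2°C.

|ΔTm| = 0.8°C; the pair is acceptable.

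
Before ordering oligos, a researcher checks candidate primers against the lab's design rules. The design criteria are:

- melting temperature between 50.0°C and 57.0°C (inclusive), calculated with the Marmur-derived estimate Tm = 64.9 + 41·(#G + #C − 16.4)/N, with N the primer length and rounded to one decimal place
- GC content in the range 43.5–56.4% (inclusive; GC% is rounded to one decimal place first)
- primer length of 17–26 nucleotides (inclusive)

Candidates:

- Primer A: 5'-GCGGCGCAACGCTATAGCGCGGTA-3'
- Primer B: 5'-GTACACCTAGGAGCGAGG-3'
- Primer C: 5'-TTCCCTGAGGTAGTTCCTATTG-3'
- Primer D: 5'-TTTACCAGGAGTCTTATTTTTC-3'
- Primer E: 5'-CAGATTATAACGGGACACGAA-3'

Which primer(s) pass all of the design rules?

Primer A (24 nt, A=5 T=3 G=9 C=7): Tm = 64.9 + 41·(16 − 16.4)/24 = 64.2°C, outside 50.0–57.0°C ✗; GC 16/24 = 66.7%, outside 43.5–56.4% ✗; length 24 ✓ — fails.
Primer B (18 nt, A=5 T=2 G=7 C=4): Tm = 64.9 + 41·(11 − 16.4)/18 = 52.6°C ✓; GC 11/18 = 61.1%, outside 43.5–56.4% ✗; length 18 ✓ — fails.
Primer C (22 nt, A=3 T=9 G=5 C=5): Tm = 64.9 + 41·(10 − 16.4)/22 = 53.0°C ✓; GC 10/22 = 45.5% ✓; length 22 ✓ — passes.
Primer D (22 nt, A=4 T=11 G=3 C=4): Tm = 64.9 + 41·(7 − 16.4)/22 = 47.4°C, outside 50.0–57.0°C ✗; GC 7/22 = 31.8%, outside 43.5–56.4% ✗; length 22 ✓ — fails.
Primer E (21 nt, A=9 T=3 G=5 C=4): Tm = 64.9 + 41·(9 − 16.4)/21 = 50.5°C ✓; GC 9/21 = 42.9%, outside 43.5–56.4% ✗; length 21 ✓ — fails.

Primer C only.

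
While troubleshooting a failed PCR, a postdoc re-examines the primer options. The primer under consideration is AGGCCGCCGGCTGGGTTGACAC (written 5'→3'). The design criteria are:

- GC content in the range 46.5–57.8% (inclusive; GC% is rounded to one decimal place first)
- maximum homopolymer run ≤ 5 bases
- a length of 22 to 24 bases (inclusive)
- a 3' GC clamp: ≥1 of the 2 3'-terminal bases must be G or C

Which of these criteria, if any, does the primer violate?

Fails: GC content.

Base counts: A=3, T=3, G=9, C=7 (length 22).
GC content: GC 16/22 = 72.7%, outside 46.5–57.8% ✗
homopolymer run: longest run = 3 ✓
length: length 22 ✓
GC clamp: 3' end AC has 1 G/C ✓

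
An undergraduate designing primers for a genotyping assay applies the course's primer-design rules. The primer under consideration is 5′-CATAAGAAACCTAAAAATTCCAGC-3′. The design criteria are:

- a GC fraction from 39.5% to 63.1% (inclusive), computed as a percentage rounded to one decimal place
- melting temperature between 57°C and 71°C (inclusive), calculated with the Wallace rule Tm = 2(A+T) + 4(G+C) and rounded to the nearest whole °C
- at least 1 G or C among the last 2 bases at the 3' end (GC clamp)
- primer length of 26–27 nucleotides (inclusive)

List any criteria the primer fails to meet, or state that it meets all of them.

Base counts: A=12, T=4, G=2, C=6 (length 24).
GC content: GC 8/24 = 33.3%, outside 39.5–63.1% ✗
Tm: Tm = 2·16 + 4·8 = 64°C ✓
GC clamp: 3' end GC has 2 G/C ✓
length: length 24, outside 26–27 ✗

Fails: GC content, length.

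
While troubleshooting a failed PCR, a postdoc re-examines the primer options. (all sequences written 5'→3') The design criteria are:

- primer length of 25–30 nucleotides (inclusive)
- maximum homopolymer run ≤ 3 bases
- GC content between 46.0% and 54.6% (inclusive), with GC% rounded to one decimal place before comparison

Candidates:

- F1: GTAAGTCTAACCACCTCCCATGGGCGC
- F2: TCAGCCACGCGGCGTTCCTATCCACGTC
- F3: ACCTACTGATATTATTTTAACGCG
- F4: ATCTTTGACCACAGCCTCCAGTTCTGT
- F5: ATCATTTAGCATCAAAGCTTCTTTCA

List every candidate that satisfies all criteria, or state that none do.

F4 only.

F1 (27 nt, A=6 T=5 G=6 C=10): length 27 ✓; longest run = 3 ✓; GC 16/27 = 59.3%, outside 46.0–54.6% ✗ — fails.
F2 (28 nt, A=4 T=6 G=6 C=12): length 28 ✓; longest run = 2 ✓; GC 18/28 = 64.3%, outside 46.0–54.6% ✗ — fails.
F3 (24 nt, A=7 T=9 G=3 C=5): length 24, outside 25–30 ✗; longest run = 4, exceeds 3 ✗; GC 8/24 = 33.3%, outside 46.0–54.6% ✗ — fails.
F4 (27 nt, A=5 T=9 G=4 C=9): length 27 ✓; longest run = 3 ✓; GC 13/27 = 48.1% ✓ — passes.
F5 (26 nt, A=8 T=10 G=2 C=6): length 26 ✓; longest run = 3 ✓; GC 8/26 = 30.8%, outside 46.0–54.6% ✗ — fails.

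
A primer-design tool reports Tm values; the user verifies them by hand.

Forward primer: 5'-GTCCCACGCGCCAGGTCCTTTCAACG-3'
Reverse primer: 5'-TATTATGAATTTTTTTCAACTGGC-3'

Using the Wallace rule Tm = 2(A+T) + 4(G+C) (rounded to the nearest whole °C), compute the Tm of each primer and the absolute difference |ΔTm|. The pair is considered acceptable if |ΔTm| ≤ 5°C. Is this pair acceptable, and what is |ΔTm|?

|ΔTm| = 26°C; the pair is not acceptable.

Forward: A=4 T=5 G=6 C=11 → Tm = 2·9 + 4·17 = 86°C.
Reverse: A=6 T=12 G=3 C=3 → Tm = 2·18 + 4·6 = 60°C.
|ΔTm| = |86 − 60| = 26°C, > 5°C.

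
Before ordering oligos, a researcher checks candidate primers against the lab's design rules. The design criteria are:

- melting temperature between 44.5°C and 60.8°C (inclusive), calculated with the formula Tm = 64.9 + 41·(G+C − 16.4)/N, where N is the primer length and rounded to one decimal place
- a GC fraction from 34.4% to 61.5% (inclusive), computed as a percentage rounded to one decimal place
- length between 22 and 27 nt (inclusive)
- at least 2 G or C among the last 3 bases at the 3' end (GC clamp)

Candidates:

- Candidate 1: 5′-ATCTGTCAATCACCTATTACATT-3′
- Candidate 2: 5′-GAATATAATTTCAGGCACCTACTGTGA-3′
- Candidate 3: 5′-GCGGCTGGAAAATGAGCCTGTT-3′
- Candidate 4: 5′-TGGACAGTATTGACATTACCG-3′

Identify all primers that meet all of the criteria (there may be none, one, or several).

Candidate 1 (23 nt, A=7 T=9 G=1 C=6): Tm = 64.9 + 41·(7 − 16.4)/23 = 48.1°C ✓; GC 7/23 = 30.4%, outside 34.4–61.5% ✗; length 23 ✓; 3' end ATT has 0 G/C, need ≥2 ✗ — fails.
Candidate 2 (27 nt, A=9 T=8 G=5 C=5): Tm = 64.9 + 41·(10 − 16.4)/27 = 55.2°C ✓; GC 10/27 = 37.0% ✓; length 27 ✓; 3' end TGA has 1 G/C, need ≥2 ✗ — fails.
Candidate 3 (22 nt, A=5 T=5 G=8 C=4): Tm = 64.9 + 41·(12 − 16.4)/22 = 56.7°C ✓; GC 12/22 = 54.5% ✓; length 22 ✓; 3' end GTT has 1 G/C, need ≥2 ✗ — fails.
Candidate 4 (21 nt, A=6 T=6 G=5 C=4): Tm = 64.9 + 41·(9 − 16.4)/21 = 50.5°C ✓; GC 9/21 = 42.9% ✓; length 21, outside 22–27 ✗; 3' end CCG has 3 G/C ✓ — fails.

None of the candidates satisfy all criteria.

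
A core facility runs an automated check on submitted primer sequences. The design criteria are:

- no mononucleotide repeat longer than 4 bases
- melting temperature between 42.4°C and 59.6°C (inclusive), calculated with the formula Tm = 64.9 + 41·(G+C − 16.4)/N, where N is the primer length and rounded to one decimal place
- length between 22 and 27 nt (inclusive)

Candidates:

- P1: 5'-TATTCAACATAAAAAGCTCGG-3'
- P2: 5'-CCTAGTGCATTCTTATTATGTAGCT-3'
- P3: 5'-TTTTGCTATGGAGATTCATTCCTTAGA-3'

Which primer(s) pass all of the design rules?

P1 (21 nt, A=9 T=5 G=3 C=4): longest run = 5, exceeds 4 ✗; Tm = 64.9 + 41·(7 − 16.4)/21 = 46.5°C ✓; length 21, outside 22–27 ✗ — fails.
P2 (25 nt, A=5 T=11 G=4 C=5): longest run = 2 ✓; Tm = 64.9 + 41·(9 − 16.4)/25 = 52.8°C ✓; length 25 ✓ — passes.
P3 (27 nt, A=6 T=12 G=5 C=4): longest run = 4 ✓; Tm = 64.9 + 41·(9 − 16.4)/27 = 53.7°C ✓; length 27 ✓ — passes.

P2 and P3.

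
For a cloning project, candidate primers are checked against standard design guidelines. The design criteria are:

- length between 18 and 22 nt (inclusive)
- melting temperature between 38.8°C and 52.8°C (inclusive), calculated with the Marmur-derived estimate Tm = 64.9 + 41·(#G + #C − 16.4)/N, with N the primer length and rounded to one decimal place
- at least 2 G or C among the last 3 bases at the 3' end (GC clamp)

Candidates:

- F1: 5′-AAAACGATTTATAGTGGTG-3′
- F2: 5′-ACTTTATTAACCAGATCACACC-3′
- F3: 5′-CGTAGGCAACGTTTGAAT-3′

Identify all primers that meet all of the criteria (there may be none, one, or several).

F1 and F2.

F1 (19 nt, A=7 T=6 G=5 C=1): length 19 ✓; Tm = 64.9 + 41·(6 − 16.4)/19 = 42.5°C ✓; 3' end GTG has 2 G/C ✓ — passes.
F2 (22 nt, A=8 T=6 G=1 C=7): length 22 ✓; Tm = 64.9 + 41·(8 − 16.4)/22 = 49.2°C ✓; 3' end ACC has 2 G/C ✓ — passes.
F3 (18 nt, A=5 T=5 G=5 C=3): length 18 ✓; Tm = 64.9 + 41·(8 − 16.4)/18 = 45.8°C ✓; 3' end AAT has 0 G/C, need ≥2 ✗ — fails.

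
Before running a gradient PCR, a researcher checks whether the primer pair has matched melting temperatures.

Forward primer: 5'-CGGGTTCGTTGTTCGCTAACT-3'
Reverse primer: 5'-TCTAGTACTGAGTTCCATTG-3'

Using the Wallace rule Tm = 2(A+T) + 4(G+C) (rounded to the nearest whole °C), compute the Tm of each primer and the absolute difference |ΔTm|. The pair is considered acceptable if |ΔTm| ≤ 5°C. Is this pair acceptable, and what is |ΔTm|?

|ΔTm| = 8°C; the pair is not acceptable.

Forward: A=2 T=8 G=6 C=5 → Tm = 2·10 + 4·11 = 64°C.
Reverse: A=4 T=8 G=4 C=4 → Tm = 2·12 + 4·8 = 56°C.
|ΔTm| = |64 − 56| = 8°C, > 5°C.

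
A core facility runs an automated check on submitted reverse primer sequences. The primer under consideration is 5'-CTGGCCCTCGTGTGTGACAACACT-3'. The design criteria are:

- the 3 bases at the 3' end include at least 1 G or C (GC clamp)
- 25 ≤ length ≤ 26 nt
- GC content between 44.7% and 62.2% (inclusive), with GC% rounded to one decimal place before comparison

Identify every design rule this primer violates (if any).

Fails: length.

Base counts: A=4, T=6, G=6, C=8 (length 24).
GC clamp: 3' end ACT has 1 G/C ✓
length: length 24, outside 25–26 ✗
GC content: GC 14/24 = 58.3% ✓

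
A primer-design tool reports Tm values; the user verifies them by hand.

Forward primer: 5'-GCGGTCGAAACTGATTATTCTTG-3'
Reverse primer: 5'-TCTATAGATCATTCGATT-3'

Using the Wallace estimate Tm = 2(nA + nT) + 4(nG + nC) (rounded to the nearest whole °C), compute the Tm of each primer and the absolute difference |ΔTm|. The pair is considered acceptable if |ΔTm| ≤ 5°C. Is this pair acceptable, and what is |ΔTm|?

Forward: A=5 T=8 G=6 C=4 → Tm = 2·13 + 4·10 = 66°C.
Reverse: A=5 T=8 G=2 C=3 → Tm = 2·13 + 4·5 = 46°C.
|ΔTm| = |66 − 46| = 20°C, > 5°C.

|ΔTm| = 20°C; the pair is not acceptable.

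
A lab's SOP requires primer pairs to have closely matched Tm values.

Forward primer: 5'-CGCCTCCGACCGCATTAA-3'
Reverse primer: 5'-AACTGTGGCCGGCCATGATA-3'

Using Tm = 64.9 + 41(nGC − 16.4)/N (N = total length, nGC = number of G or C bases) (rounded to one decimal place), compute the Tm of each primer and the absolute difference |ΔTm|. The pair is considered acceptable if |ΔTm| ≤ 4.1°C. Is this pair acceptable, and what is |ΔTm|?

|ΔTm| = 1.2°C; the pair is acceptable.

Forward: G+C = 11, N = 18 → Tm = 64.9 + 41·(11 − 16.4)/18 = 52.6°C.
Reverse: G+C = 11, N = 20 → Tm = 64.9 + 41·(11 − 16.4)/20 = 53.8°C.
|ΔTm| = |52.6 − 53.8| = 1.2°C, ≤ 4.1°C.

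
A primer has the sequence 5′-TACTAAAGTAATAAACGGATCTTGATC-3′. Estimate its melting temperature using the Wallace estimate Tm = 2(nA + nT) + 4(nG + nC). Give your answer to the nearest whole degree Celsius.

70°C

Base counts: A=11, T=8, G=4, C=4 (length 27).
Tm = 2·(11+8) + 4·(4+4) = 2·19 + 4·8 = 38 + 32 = 70°C.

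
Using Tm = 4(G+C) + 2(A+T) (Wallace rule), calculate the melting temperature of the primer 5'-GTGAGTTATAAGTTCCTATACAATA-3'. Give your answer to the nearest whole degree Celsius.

Base counts: A=9, T=9, G=4, C=3 (length 25).
Tm = 2·(9+9) + 4·(4+3) = 2·18 + 4·7 = 36 + 28 = 64°C.

64°C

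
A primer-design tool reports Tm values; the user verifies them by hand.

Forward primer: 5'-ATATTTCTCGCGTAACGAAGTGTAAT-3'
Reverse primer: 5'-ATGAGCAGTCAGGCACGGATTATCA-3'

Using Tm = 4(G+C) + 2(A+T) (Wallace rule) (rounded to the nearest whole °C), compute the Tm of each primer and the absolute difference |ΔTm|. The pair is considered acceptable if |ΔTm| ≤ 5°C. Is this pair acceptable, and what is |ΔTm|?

Forward: A=8 T=9 G=5 C=4 → Tm = 2·17 + 4·9 = 70°C.
Reverse: A=8 T=5 G=7 C=5 → Tm = 2·13 + 4·12 = 74°C.
|ΔTm| = |70 − 74| = 4°C, ≤ 5°C.

|ΔTm| = 4°C; the pair is acceptable.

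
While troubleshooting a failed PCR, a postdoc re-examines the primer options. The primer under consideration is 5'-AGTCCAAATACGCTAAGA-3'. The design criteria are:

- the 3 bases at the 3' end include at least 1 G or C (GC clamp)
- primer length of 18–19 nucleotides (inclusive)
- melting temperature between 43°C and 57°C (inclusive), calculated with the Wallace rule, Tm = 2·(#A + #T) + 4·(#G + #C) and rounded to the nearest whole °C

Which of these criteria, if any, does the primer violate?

Meets all criteria.

Base counts: A=8, T=3, G=3, C=4 (length 18).
GC clamp: 3' end AGA has 1 G/C ✓
length: length 18 ✓
Tm: Tm = 2·11 + 4·7 = 50°C ✓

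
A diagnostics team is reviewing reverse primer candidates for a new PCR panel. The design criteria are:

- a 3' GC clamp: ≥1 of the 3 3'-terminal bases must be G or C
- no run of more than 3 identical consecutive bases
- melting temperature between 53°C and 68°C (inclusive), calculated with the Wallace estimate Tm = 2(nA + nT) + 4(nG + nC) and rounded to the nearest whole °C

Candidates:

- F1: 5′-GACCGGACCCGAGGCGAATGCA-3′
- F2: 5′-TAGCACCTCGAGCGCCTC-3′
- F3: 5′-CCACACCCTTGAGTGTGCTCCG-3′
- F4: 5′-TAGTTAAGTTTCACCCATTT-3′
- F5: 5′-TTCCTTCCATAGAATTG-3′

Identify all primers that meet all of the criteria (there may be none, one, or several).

F2 only.

F1 (22 nt, A=6 T=1 G=8 C=7): 3' end GCA has 2 G/C ✓; longest run = 3 ✓; Tm = 2·7 + 4·15 = 74°C, outside 53–68°C ✗ — fails.
F2 (18 nt, A=3 T=3 G=4 C=8): 3' end CTC has 2 G/C ✓; longest run = 2 ✓; Tm = 2·6 + 4·12 = 60°C ✓ — passes.
F3 (22 nt, A=3 T=5 G=5 C=9): 3' end CCG has 3 G/C ✓; longest run = 3 ✓; Tm = 2·8 + 4·14 = 72°C, outside 53–68°C ✗ — fails.
F4 (20 nt, A=5 T=9 G=2 C=4): 3' end TTT has 0 G/C, need ≥1 ✗; longest run = 3 ✓; Tm = 2·14 + 4·6 = 52°C, outside 53–68°C ✗ — fails.
F5 (17 nt, A=4 T=7 G=2 C=4): 3' end TTG has 1 G/C ✓; longest run = 2 ✓; Tm = 2·11 + 4·6 = 46°C, outside 53–68°C ✗ — fails.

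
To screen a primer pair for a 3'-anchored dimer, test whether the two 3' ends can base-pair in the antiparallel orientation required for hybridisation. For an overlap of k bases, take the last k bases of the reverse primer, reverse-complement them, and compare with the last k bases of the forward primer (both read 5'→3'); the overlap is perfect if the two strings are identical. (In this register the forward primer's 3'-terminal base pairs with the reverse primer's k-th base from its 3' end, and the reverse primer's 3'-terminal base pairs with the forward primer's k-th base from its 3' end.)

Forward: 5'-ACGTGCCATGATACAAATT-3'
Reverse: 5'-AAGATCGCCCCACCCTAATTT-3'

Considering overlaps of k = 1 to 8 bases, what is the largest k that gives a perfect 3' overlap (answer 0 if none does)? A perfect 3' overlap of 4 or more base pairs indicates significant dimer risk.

Last 8 bases (5'→3') — forward …TACAAATT, reverse …CCTAATTT.
Reverse complement of the reverse primer's last 8 bases: AAATTAGG; its first k bases are the reverse complement of the reverse primer's last k bases, so a perfect k-base overlap needs the forward primer's last k bases to equal them.
Comparing (forward last k vs required): k=1: T vs A ✗; k=2: TT vs AA ✗; k=3: ATT vs AAA ✗; k=4: AATT vs AAAT ✗; k=5: AAATT vs AAATT ✓; k=6: CAAATT vs AAATTA ✗; k=7: ACAAATT vs AAATTAG ✗; k=8: TACAAATT vs AAATTAGG ✗.
Only k = 5 is perfect, so the longest perfect 3' overlap is 5.

Longest perfect overlap: 5 complementary base pairs; significant dimer risk (threshold 4).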